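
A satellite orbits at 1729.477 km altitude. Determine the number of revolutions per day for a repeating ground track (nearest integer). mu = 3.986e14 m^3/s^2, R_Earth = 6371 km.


r = 8.100477e+06 m
T = 2*pi*sqrt(r^3/mu) = 7255.6631 s = 120.9277 min
revs/day = 1440 / 120.9277 = 11.9079
Rounded: 12 revolutions per day

12 revolutions per day


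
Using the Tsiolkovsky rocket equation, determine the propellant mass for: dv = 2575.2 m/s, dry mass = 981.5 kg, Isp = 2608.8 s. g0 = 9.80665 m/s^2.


ve = Isp * g0 = 2608.8 * 9.80665 = 25583.588520 m/s
mass ratio = exp(dv/ve) = exp(2575.2/25583.588520) = 1.10589867
m_prop = m_dry * (mr - 1) = 981.5 * (1.10589867 - 1)
m_prop = 103.9395 kg

103.9395 kg


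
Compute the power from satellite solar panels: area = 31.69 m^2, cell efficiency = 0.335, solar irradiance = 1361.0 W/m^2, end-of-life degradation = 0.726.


P = area * eta * S * degradation
P = 31.69 * 0.335 * 1361.0 * 0.726
P = 10489.6692 W

10489.6692 W


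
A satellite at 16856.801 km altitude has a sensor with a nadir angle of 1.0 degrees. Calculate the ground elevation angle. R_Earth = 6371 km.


r = R_E + alt = 23227.8010 km
Law of sines in the satellite / Earth-center / ground-point triangle:
  sin(nadir)/R_E = sin(90 + el)/r  =>  cos(el) = (r/R_E)*sin(nadir)
cos(el) = (23227.8010 / 6371.0000) * sin(1.0 deg) = 0.0636291
el = arccos(0.0636291) = 86.3519 deg
(Earth-central angle = 90 - nadir - el = 2.6481 deg)

86.3519 degrees


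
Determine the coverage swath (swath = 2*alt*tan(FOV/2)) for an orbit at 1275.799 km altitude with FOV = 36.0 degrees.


FOV = 36.0 deg = 0.6283185 rad
swath = 2 * alt * tan(FOV/2) = 2 * 1275.799 * tan(0.3141593)
swath = 2 * 1275.799 * 0.3249197
swath = 829.0644 km

829.0644 km


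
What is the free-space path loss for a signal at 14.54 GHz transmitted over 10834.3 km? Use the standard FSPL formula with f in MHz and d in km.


f = 14.54 GHz = 14540.0000 MHz
d = 10834.3 km
FSPL = 32.44 + 20*log10(14540.0000) + 20*log10(10834.3)
FSPL = 32.44 + 83.2513 + 80.6960
FSPL = 196.3873 dB

196.3873 dB


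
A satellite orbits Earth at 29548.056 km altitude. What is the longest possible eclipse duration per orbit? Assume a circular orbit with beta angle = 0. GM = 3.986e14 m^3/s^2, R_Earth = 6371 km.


r = 35919.0560 km
T = 1129.1388 min
Eclipse fraction = arcsin(R_E/r)/pi = arcsin(6371.0000/35919.0560)/pi
= arcsin(0.177371)/pi = 0.05675926
Eclipse duration = 0.05675926 * 1129.1388 = 64.0891 min

64.0891 minutes


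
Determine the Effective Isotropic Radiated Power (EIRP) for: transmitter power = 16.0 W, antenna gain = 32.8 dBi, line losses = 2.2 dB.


Pt = 16.0 W = 12.0412 dBW
EIRP = Pt_dBW + Gt - losses = 12.0412 + 32.8 - 2.2 = 42.6412 dBW

42.6412 dBW


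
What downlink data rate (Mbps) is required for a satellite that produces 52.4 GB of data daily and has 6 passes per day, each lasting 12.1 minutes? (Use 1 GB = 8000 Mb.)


total contact time = 6 * 12.1 * 60 = 4356.0000 s
data = 52.4 GB = 419200.0000 Mb
rate = 419200.0000 / 4356.0000 = 96.2351 Mbps

96.2351 Mbps


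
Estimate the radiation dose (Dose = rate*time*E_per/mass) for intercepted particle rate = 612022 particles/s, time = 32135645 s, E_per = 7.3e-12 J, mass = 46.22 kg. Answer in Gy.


Total energy deposited = rate * time * E_per
  = 612022 * 32135645 * 7.3e-12 = 143.5744 J
Dose = E_total / mass = 143.5744 / 46.22
Dose = 3.1063 Gy

3.1063 Gy


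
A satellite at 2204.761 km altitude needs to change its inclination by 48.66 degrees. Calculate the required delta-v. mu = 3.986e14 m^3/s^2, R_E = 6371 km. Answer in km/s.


r = 8575.7610 km = 8.575761e+06 m
V = sqrt(mu/r) = 6817.6125 m/s
di = 48.66 deg = 0.8492772 rad
dV = 2*V*sin(di/2) = 2*6817.6125*sin(0.4246386)
dV = 5617.5970 m/s = 5.6176 km/s

5.6176 km/s


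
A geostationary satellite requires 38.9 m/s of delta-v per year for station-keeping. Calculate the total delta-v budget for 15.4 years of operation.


dV = rate * years = 38.9 * 15.4
dV = 599.0600 m/s

599.0600 m/s


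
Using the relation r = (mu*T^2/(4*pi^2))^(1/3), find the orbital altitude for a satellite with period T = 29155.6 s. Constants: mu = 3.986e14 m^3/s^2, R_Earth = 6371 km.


T = 29155.6 s
r = (mu*T^2/(4*pi^2))^(1/3) = (3.986e14 * 29155.6^2 / (4*pi^2))^(1/3)
r = 2.0474211e+07 m = 20474.2110 km
alt = r - R_E = 20474.2110 - 6371 = 14103.2110 km

14103.2110 km


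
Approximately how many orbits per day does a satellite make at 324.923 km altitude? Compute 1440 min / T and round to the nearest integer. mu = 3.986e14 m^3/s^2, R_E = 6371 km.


r = 6.695923e+06 m
T = 2*pi*sqrt(r^3/mu) = 5452.8920 s = 90.8815 min
revs/day = 1440 / 90.8815 = 15.8448
Rounded: 16 revolutions per day

16 revolutions per day


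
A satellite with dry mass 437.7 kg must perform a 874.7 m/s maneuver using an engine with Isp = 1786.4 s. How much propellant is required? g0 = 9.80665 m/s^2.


ve = Isp * g0 = 1786.4 * 9.80665 = 17518.599560 m/s
mass ratio = exp(dv/ve) = exp(874.7/17518.599560) = 1.05119729
m_prop = m_dry * (mr - 1) = 437.7 * (1.05119729 - 1)
m_prop = 22.4091 kg

22.4091 kg


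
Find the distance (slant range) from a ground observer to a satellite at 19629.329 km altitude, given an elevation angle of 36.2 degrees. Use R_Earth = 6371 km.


h = 19629.329 km, el = 36.2 deg
d = -R_E*sin(el) + sqrt((R_E*sin(el))^2 + 2*R_E*h + h^2)
d = -6371.0000*sin(0.6318092) + sqrt((6371.0000*0.5906057)^2 + 2*6371.0000*19629.329 + 19629.329^2)
d = 21724.2234 km

21724.2234 km


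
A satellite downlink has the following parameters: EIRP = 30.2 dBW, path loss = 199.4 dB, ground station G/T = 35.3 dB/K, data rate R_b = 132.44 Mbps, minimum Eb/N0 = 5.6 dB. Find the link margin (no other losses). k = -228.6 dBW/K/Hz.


C/N0 = EIRP - FSPL + G/T - k = 30.2 - 199.4 + 35.3 - (-228.6)
C/N0 = 94.7000 dB-Hz
R_b = 132.44 Mbps = 1.3244e+08 bps -> 10*log10(R_b) = 81.2202 dB-Hz
Eb/N0 = C/N0 - 10*log10(R_b) = 94.7000 - 81.2202 = 13.4798 dB
Margin = Eb/N0 - Eb/N0_req = 13.4798 - 5.6 = 7.8798 dB (link closes)

7.8798 dB


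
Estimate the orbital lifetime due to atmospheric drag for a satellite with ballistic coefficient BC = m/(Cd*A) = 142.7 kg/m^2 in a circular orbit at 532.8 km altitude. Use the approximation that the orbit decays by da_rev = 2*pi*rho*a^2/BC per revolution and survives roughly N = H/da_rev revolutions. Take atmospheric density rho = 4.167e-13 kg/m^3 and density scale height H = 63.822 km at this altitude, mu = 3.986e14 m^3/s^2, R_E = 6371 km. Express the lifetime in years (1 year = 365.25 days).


a = R_E + alt = 6903.8000 km = 6.9038e+06 m
da_rev = 2*pi*rho*a^2/BC = 2*pi*4.167e-13*(6.9038e+06)^2/142.7 = 0.874491915 m per revolution
N = H/da_rev = 63822.0000 m / 0.874491915 m = 72981.8068 revolutions
P = 2*pi*sqrt(a^3/mu) = 5708.7828 s
lifetime = N*P = 72981.8068 * 5708.7828 = 4.1663729e+08 s = 4822.1908 days
years = 4822.1908 / 365.25 = 13.2024 years

13.2024 years


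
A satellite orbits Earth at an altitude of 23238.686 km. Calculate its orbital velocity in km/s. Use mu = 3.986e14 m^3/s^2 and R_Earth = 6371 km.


r = R_E + alt = 6371.0 + 23238.686 = 29609.6860 km = 2.9609686e+07 m
v = sqrt(mu/r) = sqrt(3.986e14 / 2.9609686e+07) = 3669.0341 m/s = 3.6690 km/s

3.6690 km/s


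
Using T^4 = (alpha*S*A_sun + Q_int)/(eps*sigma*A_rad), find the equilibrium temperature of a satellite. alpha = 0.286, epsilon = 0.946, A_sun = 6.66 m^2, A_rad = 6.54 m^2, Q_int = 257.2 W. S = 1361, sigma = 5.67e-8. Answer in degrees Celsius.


Numerator = alpha*S*A_sun + Q_int = 0.286*1361*6.66 + 257.2 = 2849.5784 W
Denominator = eps*sigma*A_rad = 0.946*5.67e-8*6.54 = 3.5079383e-07 W/K^4
T^4 = 8.1232283e+09 K^4
T = 300.2148 K = 27.0648 C

27.0648 degrees Celsius


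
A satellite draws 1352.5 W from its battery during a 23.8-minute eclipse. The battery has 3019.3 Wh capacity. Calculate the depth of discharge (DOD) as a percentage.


E_used = P * t / 60 = 1352.5 * 23.8 / 60 = 536.4917 Wh
DOD = E_used / E_total * 100 = 536.4917 / 3019.3 * 100
DOD = 17.7687 %

17.7687 %


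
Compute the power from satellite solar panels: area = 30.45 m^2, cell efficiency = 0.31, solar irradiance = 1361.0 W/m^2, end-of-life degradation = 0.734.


P = area * eta * S * degradation
P = 30.45 * 0.31 * 1361.0 * 0.734
P = 9429.8151 W

9429.8151 W


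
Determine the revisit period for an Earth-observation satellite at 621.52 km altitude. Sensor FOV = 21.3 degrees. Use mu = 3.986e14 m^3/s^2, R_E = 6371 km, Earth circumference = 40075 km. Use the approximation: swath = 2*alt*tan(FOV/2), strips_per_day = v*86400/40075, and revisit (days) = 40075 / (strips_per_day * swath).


swath = 2*621.52*tan(0.1858776) = 233.7515 km
v = sqrt(mu/r) = 7550.0841 m/s = 7.5501 km/s
strips/day = v*86400/40075 = 7.5501*86400/40075 = 16.2777
coverage/day = strips * swath = 16.2777 * 233.7515 = 3804.9284 km
revisit = 40075 / 3804.9284 = 10.5324 days

10.5324 days


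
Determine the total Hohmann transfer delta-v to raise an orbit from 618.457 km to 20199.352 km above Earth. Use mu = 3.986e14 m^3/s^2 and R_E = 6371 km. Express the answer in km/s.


r1 = 6989.4570 km = 6.989457e+06 m
r2 = 26570.3520 km = 2.6570352e+07 m
dv1 = sqrt(mu/r1)*(sqrt(2*r2/(r1+r2)) - 1) = 1951.0454 m/s
dv2 = sqrt(mu/r2)*(1 - sqrt(2*r1/(r1+r2))) = 1373.4484 m/s
total dv = |dv1| + |dv2| = 1951.0454 + 1373.4484 = 3324.4937 m/s = 3.3245 km/s

3.3245 km/s


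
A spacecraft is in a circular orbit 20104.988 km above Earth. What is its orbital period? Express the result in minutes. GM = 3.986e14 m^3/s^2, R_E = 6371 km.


r = 26475.9880 km = 2.6475988e+07 m
T = 2*pi*sqrt(r^3/mu) = 2*pi*sqrt(1.8559084e+22 / 3.986e14)
T = 42873.5539 s = 714.5592 min

714.5592 minutes


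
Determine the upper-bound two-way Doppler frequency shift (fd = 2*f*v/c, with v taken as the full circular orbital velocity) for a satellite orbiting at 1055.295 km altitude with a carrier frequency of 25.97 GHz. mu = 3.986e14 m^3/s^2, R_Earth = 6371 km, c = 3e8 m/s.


r = 7.426295e+06 m
v = sqrt(mu/r) = 7326.2637 m/s (worst-case radial velocity)
f = 25.97 GHz = 2.597e+10 Hz
fd = 2*f*v/c = 2*2.597e+10*7326.2637/3.0e+08
fd = 1.2684205e+06 Hz

1.2684e+06 Hz


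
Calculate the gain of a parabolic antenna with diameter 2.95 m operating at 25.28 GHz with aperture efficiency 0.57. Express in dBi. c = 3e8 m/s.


lambda = c/f = 3e8 / 2.528e+10 = 0.01186709 m
G = eta*(pi*D/lambda)^2 = 0.57*(pi*2.95/0.01186709)^2
G = 347640.4175 (linear)
G = 10*log10(347640.4175) = 55.4113 dBi

55.4113 dBi


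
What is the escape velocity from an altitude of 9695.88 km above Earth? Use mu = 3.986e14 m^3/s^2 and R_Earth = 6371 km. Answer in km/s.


r = 6371.0 + 9695.88 = 16066.8800 km = 1.606688e+07 m
v_esc = sqrt(2*mu/r) = sqrt(2*3.986e14 / 1.606688e+07)
v_esc = 7043.9760 m/s = 7.0440 km/s

7.0440 km/s


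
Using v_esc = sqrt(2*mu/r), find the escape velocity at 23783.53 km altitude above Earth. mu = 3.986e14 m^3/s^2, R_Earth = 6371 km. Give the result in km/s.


r = 6371.0 + 23783.53 = 30154.5300 km = 3.015453e+07 m
v_esc = sqrt(2*mu/r) = sqrt(2*3.986e14 / 3.015453e+07)
v_esc = 5141.7075 m/s = 5.1417 km/s

5.1417 km/s


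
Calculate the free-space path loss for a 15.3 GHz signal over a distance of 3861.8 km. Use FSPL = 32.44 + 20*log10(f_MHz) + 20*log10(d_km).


f = 15.3 GHz = 15300.0000 MHz
d = 3861.8 km
FSPL = 32.44 + 20*log10(15300.0000) + 20*log10(3861.8)
FSPL = 32.44 + 83.6938 + 71.7358
FSPL = 187.8696 dB

187.8696 dB


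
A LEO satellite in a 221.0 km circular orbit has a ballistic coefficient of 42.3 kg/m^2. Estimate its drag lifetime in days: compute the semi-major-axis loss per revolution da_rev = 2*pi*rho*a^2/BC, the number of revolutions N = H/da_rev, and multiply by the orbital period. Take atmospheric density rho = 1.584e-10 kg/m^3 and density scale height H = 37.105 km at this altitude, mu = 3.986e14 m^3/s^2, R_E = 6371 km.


a = R_E + alt = 6592.0000 km = 6.592e+06 m
da_rev = 2*pi*rho*a^2/BC = 2*pi*1.584e-10*(6.592e+06)^2/42.3 = 1022.419386 m per revolution
N = H/da_rev = 37105.0000 m / 1022.419386 m = 36.2914 revolutions
P = 2*pi*sqrt(a^3/mu) = 5326.4398 s
lifetime = N*P = 36.2914 * 5326.4398 = 193303.7946 s = 2.2373 days

2.2373 days


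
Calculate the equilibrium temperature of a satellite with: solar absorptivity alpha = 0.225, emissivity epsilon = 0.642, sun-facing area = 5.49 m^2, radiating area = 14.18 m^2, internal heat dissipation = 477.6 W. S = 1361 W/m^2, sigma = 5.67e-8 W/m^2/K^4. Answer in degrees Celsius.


Numerator = alpha*S*A_sun + Q_int = 0.225*1361*5.49 + 477.6 = 2158.7753 W
Denominator = eps*sigma*A_rad = 0.642*5.67e-8*14.18 = 5.1617185e-07 W/K^4
T^4 = 4.1822801e+09 K^4
T = 254.3041 K = -18.8459 C

-18.8459 degrees Celsius


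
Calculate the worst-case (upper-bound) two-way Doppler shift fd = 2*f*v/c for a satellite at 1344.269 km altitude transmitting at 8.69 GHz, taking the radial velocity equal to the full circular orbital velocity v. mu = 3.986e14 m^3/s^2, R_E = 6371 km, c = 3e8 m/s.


r = 7.715269e+06 m
v = sqrt(mu/r) = 7187.7524 m/s (worst-case radial velocity)
f = 8.69 GHz = 8.69e+09 Hz
fd = 2*f*v/c = 2*8.69e+09*7187.7524/3.0e+08
fd = 416410.4581 Hz

416410.4581 Hz


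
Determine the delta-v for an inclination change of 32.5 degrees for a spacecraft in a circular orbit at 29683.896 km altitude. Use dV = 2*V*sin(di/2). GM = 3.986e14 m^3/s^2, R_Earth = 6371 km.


r = 36054.8960 km = 3.6054896e+07 m
V = sqrt(mu/r) = 3324.9608 m/s
di = 32.5 deg = 0.567232 rad
dV = 2*V*sin(di/2) = 2*3324.9608*sin(0.283616)
dV = 1860.8410 m/s = 1.8608 km/s

1.8608 km/s


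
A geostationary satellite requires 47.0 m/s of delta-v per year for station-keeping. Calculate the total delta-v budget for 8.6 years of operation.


dV = rate * years = 47.0 * 8.6
dV = 404.2000 m/s

404.2000 m/s


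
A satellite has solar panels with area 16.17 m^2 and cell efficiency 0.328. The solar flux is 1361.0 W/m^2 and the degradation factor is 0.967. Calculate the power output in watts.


P = area * eta * S * degradation
P = 16.17 * 0.328 * 1361.0 * 0.967
P = 6980.2096 W

6980.2096 W


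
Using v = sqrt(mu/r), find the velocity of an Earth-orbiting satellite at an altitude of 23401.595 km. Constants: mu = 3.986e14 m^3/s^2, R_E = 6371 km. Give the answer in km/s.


r = R_E + alt = 6371.0 + 23401.595 = 29772.5950 km = 2.9772595e+07 m
v = sqrt(mu/r) = sqrt(3.986e14 / 2.9772595e+07) = 3658.9822 m/s = 3.6590 km/s

3.6590 km/s


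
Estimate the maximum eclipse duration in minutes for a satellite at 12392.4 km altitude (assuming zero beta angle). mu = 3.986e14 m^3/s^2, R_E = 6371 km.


r = 18763.4000 km
T = 426.3117 min
Eclipse fraction = arcsin(R_E/r)/pi = arcsin(6371.0000/18763.4000)/pi
= arcsin(0.339544)/pi = 0.1102727
Eclipse duration = 0.1102727 * 426.3117 = 47.0106 min

47.0106 minutes


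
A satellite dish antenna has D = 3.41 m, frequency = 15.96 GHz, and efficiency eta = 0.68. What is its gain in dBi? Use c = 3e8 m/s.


lambda = c/f = 3e8 / 1.596e+10 = 0.01879699 m
G = eta*(pi*D/lambda)^2 = 0.68*(pi*3.41/0.01879699)^2
G = 220872.0086 (linear)
G = 10*log10(220872.0086) = 53.4414 dBi

53.4414 dBi


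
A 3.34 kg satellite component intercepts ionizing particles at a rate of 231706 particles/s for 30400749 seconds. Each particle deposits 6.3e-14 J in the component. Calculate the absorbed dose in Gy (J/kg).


Total energy deposited = rate * time * E_per
  = 231706 * 30400749 * 6.3e-14 = 0.4437743 J
Dose = E_total / mass = 0.4437743 / 3.34
Dose = 0.1328665 Gy

0.1329 Gy


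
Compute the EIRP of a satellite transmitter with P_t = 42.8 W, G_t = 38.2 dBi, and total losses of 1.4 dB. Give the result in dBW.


Pt = 42.8 W = 16.3144 dBW
EIRP = Pt_dBW + Gt - losses = 16.3144 + 38.2 - 1.4 = 53.1144 dBW

53.1144 dBW


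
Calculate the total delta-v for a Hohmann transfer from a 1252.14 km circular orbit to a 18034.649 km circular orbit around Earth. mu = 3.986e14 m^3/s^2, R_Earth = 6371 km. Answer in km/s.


r1 = 7623.1400 km = 7.62314e+06 m
r2 = 24405.6490 km = 2.4405649e+07 m
dv1 = sqrt(mu/r1)*(sqrt(2*r2/(r1+r2)) - 1) = 1695.6584 m/s
dv2 = sqrt(mu/r2)*(1 - sqrt(2*r1/(r1+r2))) = 1253.0500 m/s
total dv = |dv1| + |dv2| = 1695.6584 + 1253.0500 = 2948.7084 m/s = 2.9487 km/s

2.9487 km/s


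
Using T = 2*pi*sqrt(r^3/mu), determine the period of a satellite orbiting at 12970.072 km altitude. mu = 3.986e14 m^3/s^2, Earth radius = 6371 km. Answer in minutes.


r = 19341.0720 km = 1.9341072e+07 m
T = 2*pi*sqrt(r^3/mu) = 2*pi*sqrt(7.2350515e+21 / 3.986e14)
T = 26768.9930 s = 446.1499 min

446.1499 minutes


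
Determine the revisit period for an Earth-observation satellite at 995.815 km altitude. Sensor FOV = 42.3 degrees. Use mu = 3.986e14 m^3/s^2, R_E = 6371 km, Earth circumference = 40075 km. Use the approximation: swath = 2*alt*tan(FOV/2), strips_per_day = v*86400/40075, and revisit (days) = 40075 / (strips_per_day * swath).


swath = 2*995.815*tan(0.3691371) = 770.5035 km
v = sqrt(mu/r) = 7355.7806 m/s = 7.3558 km/s
strips/day = v*86400/40075 = 7.3558*86400/40075 = 15.8588
coverage/day = strips * swath = 15.8588 * 770.5035 = 12219.2236 km
revisit = 40075 / 12219.2236 = 3.2797 days

3.2797 days


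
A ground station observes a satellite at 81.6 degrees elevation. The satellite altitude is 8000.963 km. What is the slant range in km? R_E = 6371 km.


h = 8000.963 km, el = 81.6 deg
d = -R_E*sin(el) + sqrt((R_E*sin(el))^2 + 2*R_E*h + h^2)
d = -6371.0000*sin(1.4242) + sqrt((6371.0000*0.9892723)^2 + 2*6371.0000*8000.963 + 8000.963^2)
d = 8039.1425 km

8039.1425 km


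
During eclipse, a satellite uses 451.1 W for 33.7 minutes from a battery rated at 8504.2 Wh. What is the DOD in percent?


E_used = P * t / 60 = 451.1 * 33.7 / 60 = 253.3678 Wh
DOD = E_used / E_total * 100 = 253.3678 / 8504.2 * 100
DOD = 2.9793 %

2.9793 %


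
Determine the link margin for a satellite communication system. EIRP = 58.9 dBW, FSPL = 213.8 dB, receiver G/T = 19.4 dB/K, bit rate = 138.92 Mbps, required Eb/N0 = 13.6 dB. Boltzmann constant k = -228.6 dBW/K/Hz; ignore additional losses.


C/N0 = EIRP - FSPL + G/T - k = 58.9 - 213.8 + 19.4 - (-228.6)
C/N0 = 93.1000 dB-Hz
R_b = 138.92 Mbps = 1.3892e+08 bps -> 10*log10(R_b) = 81.4276 dB-Hz
Eb/N0 = C/N0 - 10*log10(R_b) = 93.1000 - 81.4276 = 11.6724 dB
Margin = Eb/N0 - Eb/N0_req = 11.6724 - 13.6 = -1.9276 dB (negative margin: link does not close)

-1.9276 dB


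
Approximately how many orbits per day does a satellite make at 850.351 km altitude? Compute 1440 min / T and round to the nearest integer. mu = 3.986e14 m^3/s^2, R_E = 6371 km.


r = 7.221351e+06 m
T = 2*pi*sqrt(r^3/mu) = 6107.1544 s = 101.7859 min
revs/day = 1440 / 101.7859 = 14.1473
Rounded: 14 revolutions per day

14 revolutions per day


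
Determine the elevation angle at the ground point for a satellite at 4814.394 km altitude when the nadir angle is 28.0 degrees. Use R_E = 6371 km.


r = R_E + alt = 11185.3940 km
Law of sines in the satellite / Earth-center / ground-point triangle:
  sin(nadir)/R_E = sin(90 + el)/r  =>  cos(el) = (r/R_E)*sin(nadir)
cos(el) = (11185.3940 / 6371.0000) * sin(28.0 deg) = 0.8242386
el = arccos(0.8242386) = 34.4886 deg
(Earth-central angle = 90 - nadir - el = 27.5114 deg)

34.4886 degrees


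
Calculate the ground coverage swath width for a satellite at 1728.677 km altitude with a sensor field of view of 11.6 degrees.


FOV = 11.6 deg = 0.2024582 rad
swath = 2 * alt * tan(FOV/2) = 2 * 1728.677 * tan(0.1012291)
swath = 2 * 1728.677 * 0.1015763
swath = 351.1852 km

351.1852 km


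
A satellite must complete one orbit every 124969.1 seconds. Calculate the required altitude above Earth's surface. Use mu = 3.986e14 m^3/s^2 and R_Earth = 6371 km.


T = 124969.1 s
r = (mu*T^2/(4*pi^2))^(1/3) = (3.986e14 * 124969.1^2 / (4*pi^2))^(1/3)
r = 5.4024938e+07 m = 54024.9384 km
alt = r - R_E = 54024.9384 - 6371 = 47653.9384 km

47653.9384 km


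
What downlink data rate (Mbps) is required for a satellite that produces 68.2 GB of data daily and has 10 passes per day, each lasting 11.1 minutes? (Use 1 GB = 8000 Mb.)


total contact time = 10 * 11.1 * 60 = 6660.0000 s
data = 68.2 GB = 545600.0000 Mb
rate = 545600.0000 / 6660.0000 = 81.9219 Mbps

81.9219 Mbps


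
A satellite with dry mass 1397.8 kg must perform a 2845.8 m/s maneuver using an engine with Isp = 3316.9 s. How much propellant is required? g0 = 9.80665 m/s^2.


ve = Isp * g0 = 3316.9 * 9.80665 = 32527.677385 m/s
mass ratio = exp(dv/ve) = exp(2845.8/32527.677385) = 1.09142979
m_prop = m_dry * (mr - 1) = 1397.8 * (1.09142979 - 1)
m_prop = 127.8006 kg

127.8006 kg


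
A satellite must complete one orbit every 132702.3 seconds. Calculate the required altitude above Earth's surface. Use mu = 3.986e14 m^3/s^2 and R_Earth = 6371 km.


T = 132702.3 s
r = (mu*T^2/(4*pi^2))^(1/3) = (3.986e14 * 132702.3^2 / (4*pi^2))^(1/3)
r = 5.6231304e+07 m = 56231.3037 km
alt = r - R_E = 56231.3037 - 6371 = 49860.3037 km

49860.3037 km


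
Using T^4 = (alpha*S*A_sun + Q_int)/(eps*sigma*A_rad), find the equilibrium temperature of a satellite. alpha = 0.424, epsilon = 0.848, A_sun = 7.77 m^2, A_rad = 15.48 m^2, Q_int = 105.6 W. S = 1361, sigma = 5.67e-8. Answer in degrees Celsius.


Numerator = alpha*S*A_sun + Q_int = 0.424*1361*7.77 + 105.6 = 4589.3873 W
Denominator = eps*sigma*A_rad = 0.848*5.67e-8*15.48 = 7.4430317e-07 W/K^4
T^4 = 6.1660187e+09 K^4
T = 280.2213 K = 7.0713 C

7.0713 degrees Celsius


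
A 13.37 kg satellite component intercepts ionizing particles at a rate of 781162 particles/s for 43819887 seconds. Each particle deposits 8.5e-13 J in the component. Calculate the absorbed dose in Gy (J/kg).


Total energy deposited = rate * time * E_per
  = 781162 * 43819887 * 8.5e-13 = 29.0959 J
Dose = E_total / mass = 29.0959 / 13.37
Dose = 2.1762 Gy

2.1762 Gy


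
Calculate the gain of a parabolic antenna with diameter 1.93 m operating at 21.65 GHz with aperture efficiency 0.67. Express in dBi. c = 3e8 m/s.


lambda = c/f = 3e8 / 2.165e+10 = 0.01385681 m
G = eta*(pi*D/lambda)^2 = 0.67*(pi*1.93/0.01385681)^2
G = 128281.0358 (linear)
G = 10*log10(128281.0358) = 51.0816 dBi

51.0816 dBi


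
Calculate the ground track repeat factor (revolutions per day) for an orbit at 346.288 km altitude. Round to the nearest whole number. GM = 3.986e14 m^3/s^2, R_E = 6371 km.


r = 6.717288e+06 m
T = 2*pi*sqrt(r^3/mu) = 5479.0110 s = 91.3169 min
revs/day = 1440 / 91.3169 = 15.7693
Rounded: 16 revolutions per day

16 revolutions per day


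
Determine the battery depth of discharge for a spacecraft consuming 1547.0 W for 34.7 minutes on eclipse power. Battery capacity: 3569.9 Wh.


E_used = P * t / 60 = 1547.0 * 34.7 / 60 = 894.6817 Wh
DOD = E_used / E_total * 100 = 894.6817 / 3569.9 * 100
DOD = 25.0618 %

25.0618 %


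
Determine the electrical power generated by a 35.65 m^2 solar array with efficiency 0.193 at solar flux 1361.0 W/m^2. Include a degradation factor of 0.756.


P = area * eta * S * degradation
P = 35.65 * 0.193 * 1361.0 * 0.756
P = 7079.4051 W

7079.4051 W


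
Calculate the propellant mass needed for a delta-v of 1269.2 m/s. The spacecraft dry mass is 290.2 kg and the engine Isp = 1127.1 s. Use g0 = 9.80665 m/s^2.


ve = Isp * g0 = 1127.1 * 9.80665 = 11053.075215 m/s
mass ratio = exp(dv/ve) = exp(1269.2/11053.075215) = 1.12168024
m_prop = m_dry * (mr - 1) = 290.2 * (1.12168024 - 1)
m_prop = 35.3116 kg

35.3116 kg


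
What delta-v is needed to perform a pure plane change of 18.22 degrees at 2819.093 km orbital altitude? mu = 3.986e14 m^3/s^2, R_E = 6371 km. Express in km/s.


r = 9190.0930 km = 9.190093e+06 m
V = sqrt(mu/r) = 6585.8024 m/s
di = 18.22 deg = 0.317999 rad
dV = 2*V*sin(di/2) = 2*6585.8024*sin(0.1589995)
dV = 2085.4655 m/s = 2.0855 km/s

2.0855 km/s


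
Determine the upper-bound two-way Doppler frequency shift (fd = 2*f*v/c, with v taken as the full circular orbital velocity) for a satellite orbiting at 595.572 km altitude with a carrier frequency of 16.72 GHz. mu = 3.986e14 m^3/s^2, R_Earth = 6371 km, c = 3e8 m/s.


r = 6.966572e+06 m
v = sqrt(mu/r) = 7564.1317 m/s (worst-case radial velocity)
f = 16.72 GHz = 1.672e+10 Hz
fd = 2*f*v/c = 2*1.672e+10*7564.1317/3.0e+08
fd = 843148.5476 Hz

843148.5476 Hz


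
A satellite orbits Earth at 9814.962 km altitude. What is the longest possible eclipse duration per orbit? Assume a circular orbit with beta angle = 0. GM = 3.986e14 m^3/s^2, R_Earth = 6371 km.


r = 16185.9620 km
T = 341.5606 min
Eclipse fraction = arcsin(R_E/r)/pi = arcsin(6371.0000/16185.9620)/pi
= arcsin(0.3936127)/pi = 0.1287749
Eclipse duration = 0.1287749 * 341.5606 = 43.9844 min

43.9844 minutes


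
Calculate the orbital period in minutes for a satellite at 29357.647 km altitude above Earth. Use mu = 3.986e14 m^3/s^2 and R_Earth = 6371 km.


r = 35728.6470 km = 3.5728647e+07 m
T = 2*pi*sqrt(r^3/mu) = 2*pi*sqrt(4.5608912e+22 / 3.986e14)
T = 67210.3376 s = 1120.1723 min

1120.1723 minutes


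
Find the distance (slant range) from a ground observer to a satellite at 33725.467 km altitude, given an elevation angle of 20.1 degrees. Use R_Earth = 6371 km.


h = 33725.467 km, el = 20.1 deg
d = -R_E*sin(el) + sqrt((R_E*sin(el))^2 + 2*R_E*h + h^2)
d = -6371.0000*sin(0.3508112) + sqrt((6371.0000*0.3436597)^2 + 2*6371.0000*33725.467 + 33725.467^2)
d = 37458.1259 km

37458.1259 km


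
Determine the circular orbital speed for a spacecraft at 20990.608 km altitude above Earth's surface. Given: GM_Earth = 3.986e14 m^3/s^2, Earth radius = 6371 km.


r = R_E + alt = 6371.0 + 20990.608 = 27361.6080 km = 2.7361608e+07 m
v = sqrt(mu/r) = sqrt(3.986e14 / 2.7361608e+07) = 3816.7862 m/s = 3.8168 km/s

3.8168 km/s


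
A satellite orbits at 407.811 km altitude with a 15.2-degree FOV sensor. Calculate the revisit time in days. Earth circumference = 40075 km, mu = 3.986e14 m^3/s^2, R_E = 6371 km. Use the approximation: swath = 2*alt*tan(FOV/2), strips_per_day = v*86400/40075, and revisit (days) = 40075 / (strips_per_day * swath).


swath = 2*407.811*tan(0.132645) = 108.8272 km
v = sqrt(mu/r) = 7668.1727 m/s = 7.6682 km/s
strips/day = v*86400/40075 = 7.6682*86400/40075 = 16.5323
coverage/day = strips * swath = 16.5323 * 108.8272 = 1799.1592 km
revisit = 40075 / 1799.1592 = 22.2743 days

22.2743 days


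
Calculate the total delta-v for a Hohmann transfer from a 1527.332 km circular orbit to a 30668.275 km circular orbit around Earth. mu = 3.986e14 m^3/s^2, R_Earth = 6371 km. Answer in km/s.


r1 = 7898.3320 km = 7.898332e+06 m
r2 = 37039.2750 km = 3.7039275e+07 m
dv1 = sqrt(mu/r1)*(sqrt(2*r2/(r1+r2)) - 1) = 2017.0277 m/s
dv2 = sqrt(mu/r2)*(1 - sqrt(2*r1/(r1+r2))) = 1335.5002 m/s
total dv = |dv1| + |dv2| = 2017.0277 + 1335.5002 = 3352.5279 m/s = 3.3525 km/s

3.3525 km/s


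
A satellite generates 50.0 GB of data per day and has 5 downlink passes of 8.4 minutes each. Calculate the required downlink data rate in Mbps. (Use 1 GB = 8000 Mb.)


total contact time = 5 * 8.4 * 60 = 2520.0000 s
data = 50.0 GB = 400000.0000 Mb
rate = 400000.0000 / 2520.0000 = 158.7302 Mbps

158.7302 Mbps


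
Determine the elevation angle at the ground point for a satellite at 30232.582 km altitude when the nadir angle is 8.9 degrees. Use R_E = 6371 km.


r = R_E + alt = 36603.5820 km
Law of sines in the satellite / Earth-center / ground-point triangle:
  sin(nadir)/R_E = sin(90 + el)/r  =>  cos(el) = (r/R_E)*sin(nadir)
cos(el) = (36603.5820 / 6371.0000) * sin(8.9 deg) = 0.8888643
el = arccos(0.8888643) = 27.2691 deg
(Earth-central angle = 90 - nadir - el = 53.8309 deg)

27.2691 degrees


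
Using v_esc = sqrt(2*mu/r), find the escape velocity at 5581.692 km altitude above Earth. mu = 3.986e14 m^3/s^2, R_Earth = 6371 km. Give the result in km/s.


r = 6371.0 + 5581.692 = 11952.6920 km = 1.1952692e+07 m
v_esc = sqrt(2*mu/r) = sqrt(2*3.986e14 / 1.1952692e+07)
v_esc = 8166.7786 m/s = 8.1668 km/s

8.1668 km/s


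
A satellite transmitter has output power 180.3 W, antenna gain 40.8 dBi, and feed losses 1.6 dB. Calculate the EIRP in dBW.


Pt = 180.3 W = 22.5600 dBW
EIRP = Pt_dBW + Gt - losses = 22.5600 + 40.8 - 1.6 = 61.7600 dBW

61.7600 dBW


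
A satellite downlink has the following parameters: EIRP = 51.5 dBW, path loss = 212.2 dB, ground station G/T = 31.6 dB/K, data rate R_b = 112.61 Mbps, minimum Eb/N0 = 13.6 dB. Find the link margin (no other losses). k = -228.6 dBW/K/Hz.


C/N0 = EIRP - FSPL + G/T - k = 51.5 - 212.2 + 31.6 - (-228.6)
C/N0 = 99.5000 dB-Hz
R_b = 112.61 Mbps = 1.1261e+08 bps -> 10*log10(R_b) = 80.5158 dB-Hz
Eb/N0 = C/N0 - 10*log10(R_b) = 99.5000 - 80.5158 = 18.9842 dB
Margin = Eb/N0 - Eb/N0_req = 18.9842 - 13.6 = 5.3842 dB (link closes)

5.3842 dB


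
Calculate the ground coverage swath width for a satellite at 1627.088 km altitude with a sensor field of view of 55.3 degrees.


FOV = 55.3 deg = 0.9651671 rad
swath = 2 * alt * tan(FOV/2) = 2 * 1627.088 * tan(0.4825835)
swath = 2 * 1627.088 * 0.523899
swath = 1704.8597 km

1704.8597 km


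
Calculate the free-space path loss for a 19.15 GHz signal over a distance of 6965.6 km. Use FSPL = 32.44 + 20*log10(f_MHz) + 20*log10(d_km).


f = 19.15 GHz = 19150.0000 MHz
d = 6965.6 km
FSPL = 32.44 + 20*log10(19150.0000) + 20*log10(6965.6)
FSPL = 32.44 + 85.6434 + 76.8592
FSPL = 194.9425 dB

194.9425 dB


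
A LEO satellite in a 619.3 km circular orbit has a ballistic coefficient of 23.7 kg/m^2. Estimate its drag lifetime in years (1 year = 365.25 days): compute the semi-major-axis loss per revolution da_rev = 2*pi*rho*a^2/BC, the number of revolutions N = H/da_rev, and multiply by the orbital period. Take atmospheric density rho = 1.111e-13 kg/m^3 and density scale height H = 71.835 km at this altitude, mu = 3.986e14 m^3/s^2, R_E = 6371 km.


a = R_E + alt = 6990.3000 km = 6.9903e+06 m
da_rev = 2*pi*rho*a^2/BC = 2*pi*1.111e-13*(6.9903e+06)^2/23.7 = 1.439253 m per revolution
N = H/da_rev = 71835.0000 m / 1.439253 m = 49911.3004 revolutions
P = 2*pi*sqrt(a^3/mu) = 5816.4091 s
lifetime = N*P = 49911.3004 * 5816.4091 = 2.9030454e+08 s = 3360.0063 days
years = 3360.0063 / 365.25 = 9.1992 years

9.1992 years


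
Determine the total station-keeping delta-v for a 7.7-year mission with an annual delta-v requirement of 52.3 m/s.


dV = rate * years = 52.3 * 7.7
dV = 402.7100 m/s

402.7100 m/s


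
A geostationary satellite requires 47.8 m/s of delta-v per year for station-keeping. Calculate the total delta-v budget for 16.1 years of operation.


dV = rate * years = 47.8 * 16.1
dV = 769.5800 m/s

769.5800 m/s


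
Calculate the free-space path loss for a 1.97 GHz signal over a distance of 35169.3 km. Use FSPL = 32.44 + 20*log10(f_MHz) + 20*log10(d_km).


f = 1.97 GHz = 1970.0000 MHz
d = 35169.3 km
FSPL = 32.44 + 20*log10(1970.0000) + 20*log10(35169.3)
FSPL = 32.44 + 65.8893 + 90.9233
FSPL = 189.2526 dB

189.2526 dB


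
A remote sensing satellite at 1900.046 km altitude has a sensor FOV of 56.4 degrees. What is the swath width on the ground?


FOV = 56.4 deg = 0.9843657 rad
swath = 2 * alt * tan(FOV/2) = 2 * 1900.046 * tan(0.4921828)
swath = 2 * 1900.046 * 0.5361953
swath = 2037.5915 km

2037.5915 km


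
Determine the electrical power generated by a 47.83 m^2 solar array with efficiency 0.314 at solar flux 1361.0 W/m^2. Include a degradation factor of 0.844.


P = area * eta * S * degradation
P = 47.83 * 0.314 * 1361.0 * 0.844
P = 17251.6485 W

17251.6485 W


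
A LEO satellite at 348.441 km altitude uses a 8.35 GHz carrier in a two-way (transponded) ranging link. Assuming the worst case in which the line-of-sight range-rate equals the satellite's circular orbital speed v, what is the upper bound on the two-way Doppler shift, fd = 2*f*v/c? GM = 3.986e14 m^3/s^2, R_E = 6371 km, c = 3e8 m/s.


r = 6.719441e+06 m
v = sqrt(mu/r) = 7701.9745 m/s (worst-case radial velocity)
f = 8.35 GHz = 8.35e+09 Hz
fd = 2*f*v/c = 2*8.35e+09*7701.9745/3.0e+08
fd = 428743.2455 Hz

428743.2455 Hz


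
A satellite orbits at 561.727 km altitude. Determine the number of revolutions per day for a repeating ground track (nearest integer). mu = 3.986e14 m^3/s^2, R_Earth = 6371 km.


r = 6.932727e+06 m
T = 2*pi*sqrt(r^3/mu) = 5744.7002 s = 95.7450 min
revs/day = 1440 / 95.7450 = 15.0399
Rounded: 15 revolutions per day

15 revolutions per day


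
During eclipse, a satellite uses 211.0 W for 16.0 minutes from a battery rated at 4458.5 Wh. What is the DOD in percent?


E_used = P * t / 60 = 211.0 * 16.0 / 60 = 56.2667 Wh
DOD = E_used / E_total * 100 = 56.2667 / 4458.5 * 100
DOD = 1.2620 %

1.2620 %


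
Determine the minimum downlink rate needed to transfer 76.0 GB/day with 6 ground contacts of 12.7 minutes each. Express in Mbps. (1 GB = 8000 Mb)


total contact time = 6 * 12.7 * 60 = 4572.0000 s
data = 76.0 GB = 608000.0000 Mb
rate = 608000.0000 / 4572.0000 = 132.9834 Mbps

132.9834 Mbps


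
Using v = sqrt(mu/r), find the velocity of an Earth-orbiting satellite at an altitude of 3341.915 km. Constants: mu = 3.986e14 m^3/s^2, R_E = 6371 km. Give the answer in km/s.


r = R_E + alt = 6371.0 + 3341.915 = 9712.9150 km = 9.712915e+06 m
v = sqrt(mu/r) = sqrt(3.986e14 / 9.712915e+06) = 6406.1021 m/s = 6.4061 km/s

6.4061 km/s


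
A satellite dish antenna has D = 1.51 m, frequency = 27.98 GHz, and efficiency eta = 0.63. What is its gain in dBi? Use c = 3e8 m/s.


lambda = c/f = 3e8 / 2.798e+10 = 0.01072194 m
G = eta*(pi*D/lambda)^2 = 0.63*(pi*1.51/0.01072194)^2
G = 123323.8574 (linear)
G = 10*log10(123323.8574) = 50.9105 dBi

50.9105 dBi


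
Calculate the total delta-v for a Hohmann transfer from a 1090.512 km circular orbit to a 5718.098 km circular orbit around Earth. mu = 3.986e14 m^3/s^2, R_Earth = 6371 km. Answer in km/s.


r1 = 7461.5120 km = 7.461512e+06 m
r2 = 12089.0980 km = 1.2089098e+07 m
dv1 = sqrt(mu/r1)*(sqrt(2*r2/(r1+r2)) - 1) = 819.1082 m/s
dv2 = sqrt(mu/r2)*(1 - sqrt(2*r1/(r1+r2))) = 725.3914 m/s
total dv = |dv1| + |dv2| = 819.1082 + 725.3914 = 1544.4996 m/s = 1.5445 km/s

1.5445 km/s


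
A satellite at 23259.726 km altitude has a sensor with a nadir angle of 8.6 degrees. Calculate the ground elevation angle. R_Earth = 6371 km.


r = R_E + alt = 29630.7260 km
Law of sines in the satellite / Earth-center / ground-point triangle:
  sin(nadir)/R_E = sin(90 + el)/r  =>  cos(el) = (r/R_E)*sin(nadir)
cos(el) = (29630.7260 / 6371.0000) * sin(8.6 deg) = 0.6954702
el = arccos(0.6954702) = 45.9353 deg
(Earth-central angle = 90 - nadir - el = 35.4647 deg)

45.9353 degrees


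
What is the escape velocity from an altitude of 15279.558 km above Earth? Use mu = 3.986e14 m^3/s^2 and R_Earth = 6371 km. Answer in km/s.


r = 6371.0 + 15279.558 = 21650.5580 km = 2.1650558e+07 m
v_esc = sqrt(2*mu/r) = sqrt(2*3.986e14 / 2.1650558e+07)
v_esc = 6068.0493 m/s = 6.0680 km/s

6.0680 km/s


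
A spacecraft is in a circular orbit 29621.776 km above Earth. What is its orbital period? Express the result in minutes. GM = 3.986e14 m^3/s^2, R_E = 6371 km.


r = 35992.7760 km = 3.5992776e+07 m
T = 2*pi*sqrt(r^3/mu) = 2*pi*sqrt(4.6627919e+22 / 3.986e14)
T = 67957.0060 s = 1132.6168 min

1132.6168 minutes


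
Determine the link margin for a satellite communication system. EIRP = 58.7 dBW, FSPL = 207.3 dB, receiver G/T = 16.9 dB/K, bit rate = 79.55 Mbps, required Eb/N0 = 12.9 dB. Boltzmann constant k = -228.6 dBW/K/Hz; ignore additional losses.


C/N0 = EIRP - FSPL + G/T - k = 58.7 - 207.3 + 16.9 - (-228.6)
C/N0 = 96.9000 dB-Hz
R_b = 79.55 Mbps = 7.955e+07 bps -> 10*log10(R_b) = 79.0064 dB-Hz
Eb/N0 = C/N0 - 10*log10(R_b) = 96.9000 - 79.0064 = 17.8936 dB
Margin = Eb/N0 - Eb/N0_req = 17.8936 - 12.9 = 4.9936 dB (link closes)

4.9936 dB


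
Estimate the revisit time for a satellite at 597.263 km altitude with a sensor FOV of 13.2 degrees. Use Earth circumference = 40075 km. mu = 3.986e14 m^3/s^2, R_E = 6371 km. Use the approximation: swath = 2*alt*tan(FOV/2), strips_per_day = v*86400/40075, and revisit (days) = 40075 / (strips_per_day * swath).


swath = 2*597.263*tan(0.1151917) = 138.2114 km
v = sqrt(mu/r) = 7563.2139 m/s = 7.5632 km/s
strips/day = v*86400/40075 = 7.5632*86400/40075 = 16.3060
coverage/day = strips * swath = 16.3060 * 138.2114 = 2253.6703 km
revisit = 40075 / 2253.6703 = 17.7821 days

17.7821 days


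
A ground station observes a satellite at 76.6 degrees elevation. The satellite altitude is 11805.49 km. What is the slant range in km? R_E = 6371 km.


h = 11805.49 km, el = 76.6 deg
d = -R_E*sin(el) + sqrt((R_E*sin(el))^2 + 2*R_E*h + h^2)
d = -6371.0000*sin(1.3369) + sqrt((6371.0000*0.9727759)^2 + 2*6371.0000*11805.49 + 11805.49^2)
d = 11918.8694 km

11918.8694 km


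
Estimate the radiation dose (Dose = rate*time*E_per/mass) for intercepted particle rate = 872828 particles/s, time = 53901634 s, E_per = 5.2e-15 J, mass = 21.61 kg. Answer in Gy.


Total energy deposited = rate * time * E_per
  = 872828 * 53901634 * 5.2e-15 = 0.2446436 J
Dose = E_total / mass = 0.2446436 / 21.61
Dose = 0.01132085 Gy

0.0113 Gy


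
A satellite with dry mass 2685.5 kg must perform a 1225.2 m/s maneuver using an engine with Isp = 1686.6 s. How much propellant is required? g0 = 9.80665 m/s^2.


ve = Isp * g0 = 1686.6 * 9.80665 = 16539.895890 m/s
mass ratio = exp(dv/ve) = exp(1225.2/16539.895890) = 1.07688804
m_prop = m_dry * (mr - 1) = 2685.5 * (1.07688804 - 1)
m_prop = 206.4828 kg

206.4828 kg


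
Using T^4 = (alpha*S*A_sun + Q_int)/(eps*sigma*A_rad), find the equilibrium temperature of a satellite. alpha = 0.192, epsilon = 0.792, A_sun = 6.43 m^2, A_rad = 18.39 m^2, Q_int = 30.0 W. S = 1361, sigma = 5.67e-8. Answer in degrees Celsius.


Numerator = alpha*S*A_sun + Q_int = 0.192*1361*6.43 + 30.0 = 1710.2362 W
Denominator = eps*sigma*A_rad = 0.792*5.67e-8*18.39 = 8.258287e-07 W/K^4
T^4 = 2.0709333e+09 K^4
T = 213.3249 K = -59.8251 C

-59.8251 degrees Celsius


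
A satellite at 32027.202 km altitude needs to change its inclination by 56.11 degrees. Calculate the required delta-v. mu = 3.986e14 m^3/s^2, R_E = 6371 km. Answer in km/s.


r = 38398.2020 km = 3.8398202e+07 m
V = sqrt(mu/r) = 3221.9085 m/s
di = 56.11 deg = 0.9793042 rad
dV = 2*V*sin(di/2) = 2*3221.9085*sin(0.4896521)
dV = 3030.6490 m/s = 3.0306 km/s

3.0306 km/s


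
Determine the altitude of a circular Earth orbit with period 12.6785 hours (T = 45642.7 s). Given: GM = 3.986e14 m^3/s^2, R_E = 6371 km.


T = 45642.7 s
r = (mu*T^2/(4*pi^2))^(1/3) = (3.986e14 * 45642.7^2 / (4*pi^2))^(1/3)
r = 2.7604088e+07 m = 27604.0881 km
alt = r - R_E = 27604.0881 - 6371 = 21233.0881 km

21233.0881 km


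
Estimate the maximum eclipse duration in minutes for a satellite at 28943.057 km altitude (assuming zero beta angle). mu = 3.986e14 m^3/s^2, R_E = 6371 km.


r = 35314.0570 km
T = 1100.7315 min
Eclipse fraction = arcsin(R_E/r)/pi = arcsin(6371.0000/35314.0570)/pi
= arcsin(0.1804097)/pi = 0.05774237
Eclipse duration = 0.05774237 * 1100.7315 = 63.5588 min

63.5588 minutes


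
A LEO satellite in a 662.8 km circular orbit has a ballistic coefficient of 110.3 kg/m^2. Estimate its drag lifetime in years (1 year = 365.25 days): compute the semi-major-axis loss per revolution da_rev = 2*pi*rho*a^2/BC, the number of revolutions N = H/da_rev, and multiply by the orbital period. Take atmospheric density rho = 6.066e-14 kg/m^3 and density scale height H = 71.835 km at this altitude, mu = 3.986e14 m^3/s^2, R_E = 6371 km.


a = R_E + alt = 7033.8000 km = 7.0338e+06 m
da_rev = 2*pi*rho*a^2/BC = 2*pi*6.066e-14*(7.0338e+06)^2/110.3 = 0.170956962 m per revolution
N = H/da_rev = 71835.0000 m / 0.170956962 m = 420193.4743 revolutions
P = 2*pi*sqrt(a^3/mu) = 5870.7859 s
lifetime = N*P = 420193.4743 * 5870.7859 = 2.4668659e+09 s = 28551.6891 days
years = 28551.6891 / 365.25 = 78.1703 years

78.1703 years


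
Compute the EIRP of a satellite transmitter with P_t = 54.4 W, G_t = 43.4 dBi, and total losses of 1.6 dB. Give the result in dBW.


Pt = 54.4 W = 17.3560 dBW
EIRP = Pt_dBW + Gt - losses = 17.3560 + 43.4 - 1.6 = 59.1560 dBW

59.1560 dBW


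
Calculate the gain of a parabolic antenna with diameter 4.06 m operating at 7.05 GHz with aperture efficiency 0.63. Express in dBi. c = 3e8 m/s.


lambda = c/f = 3e8 / 7.05e+09 = 0.04255319 m
G = eta*(pi*D/lambda)^2 = 0.63*(pi*4.06/0.04255319)^2
G = 56601.5190 (linear)
G = 10*log10(56601.5190) = 47.5283 dBi

47.5283 dBi
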